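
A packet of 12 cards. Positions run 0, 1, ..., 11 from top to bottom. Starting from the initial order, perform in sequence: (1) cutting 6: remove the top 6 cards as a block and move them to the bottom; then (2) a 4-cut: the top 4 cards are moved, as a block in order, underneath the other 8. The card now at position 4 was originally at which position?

Undo the operations in reverse order, starting from position 4:
  undo op 2 (cut 4): 4 ← 8
  undo op 1 (cut 6): 8 ← 2
So the card at position 4 came from original position 2.

2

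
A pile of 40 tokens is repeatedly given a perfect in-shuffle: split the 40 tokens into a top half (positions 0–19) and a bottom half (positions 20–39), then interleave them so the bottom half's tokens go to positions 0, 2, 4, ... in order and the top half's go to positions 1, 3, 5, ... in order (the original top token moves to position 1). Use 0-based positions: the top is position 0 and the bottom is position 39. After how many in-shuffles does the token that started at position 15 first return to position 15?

Follow position 15 under repeated in-shuffles:
15 → 31 → 22 → 4 → 9 → 19 → 39 → 38 → 36 → 32 → 24 → 8 → 17 → 35 → 30 → 20 → 0 → 1 → 3 → 7 → 15
It first returns after 20 in-shuffles.

20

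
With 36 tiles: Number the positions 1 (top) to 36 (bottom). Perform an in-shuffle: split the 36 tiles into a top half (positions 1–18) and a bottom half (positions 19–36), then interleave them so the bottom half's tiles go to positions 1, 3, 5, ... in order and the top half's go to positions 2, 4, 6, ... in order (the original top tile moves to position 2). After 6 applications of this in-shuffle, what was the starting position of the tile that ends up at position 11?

Work backwards from position 11, undoing one in-shuffle at a time:
11 ← 24 ← 12 ← 6 ← 3 ← 20 ← 10
So the tile now at position 11 started at position 10.

10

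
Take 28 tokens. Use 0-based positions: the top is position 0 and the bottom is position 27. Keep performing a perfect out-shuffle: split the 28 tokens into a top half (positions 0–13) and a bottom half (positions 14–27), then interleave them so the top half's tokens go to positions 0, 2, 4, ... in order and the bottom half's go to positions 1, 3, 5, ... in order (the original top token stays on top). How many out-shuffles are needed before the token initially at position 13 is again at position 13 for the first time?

Follow position 13 under repeated out-shuffles:
13 → 26 → 25 → 23 → 19 → 11 → 22 → 17 → 7 → 14 → 1 → 2 → 4 → 8 → 16 → 5 → 10 → 20 → 13
It first returns after 18 out-shuffles.

18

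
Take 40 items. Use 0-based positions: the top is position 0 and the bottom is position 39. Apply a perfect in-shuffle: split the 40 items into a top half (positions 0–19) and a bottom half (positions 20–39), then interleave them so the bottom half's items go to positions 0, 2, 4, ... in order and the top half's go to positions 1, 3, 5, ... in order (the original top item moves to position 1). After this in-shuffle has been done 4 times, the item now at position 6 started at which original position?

Work backwards from position 6, undoing one in-shuffle at a time:
6 ← 23 ← 11 ← 5 ← 2
So the item now at position 6 started at position 2.

2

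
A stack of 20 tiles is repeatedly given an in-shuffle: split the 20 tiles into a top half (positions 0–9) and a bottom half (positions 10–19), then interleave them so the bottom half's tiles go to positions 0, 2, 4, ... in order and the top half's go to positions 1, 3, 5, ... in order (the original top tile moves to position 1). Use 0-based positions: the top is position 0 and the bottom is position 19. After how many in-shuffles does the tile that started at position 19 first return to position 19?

Follow position 19 under repeated in-shuffles:
19 → 18 → 16 → 12 → 4 → 9 → 19
It first returns after 6 in-shuffles.

6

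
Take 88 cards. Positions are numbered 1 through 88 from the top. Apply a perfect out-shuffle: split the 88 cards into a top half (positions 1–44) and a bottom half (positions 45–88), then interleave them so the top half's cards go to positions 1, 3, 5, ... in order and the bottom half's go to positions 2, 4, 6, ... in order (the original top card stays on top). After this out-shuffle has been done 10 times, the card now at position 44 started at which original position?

38

Work backwards from position 44, undoing one out-shuffle at a time:
44 ← 66 ← 77 ← 39 ← 20 ← 54 ← 71 ← 36 ← 62 ← 75 ← 38
So the card now at position 44 started at position 38.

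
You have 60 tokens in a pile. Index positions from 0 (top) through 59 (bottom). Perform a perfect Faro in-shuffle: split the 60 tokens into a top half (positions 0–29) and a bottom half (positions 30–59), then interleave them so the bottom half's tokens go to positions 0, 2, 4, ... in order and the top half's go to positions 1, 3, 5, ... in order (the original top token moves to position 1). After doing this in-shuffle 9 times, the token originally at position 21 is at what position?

Track the token's position through each in-shuffle:
21 → 43 → 26 → 53 → 46 → 32 → 4 → 9 → 19 → 39

39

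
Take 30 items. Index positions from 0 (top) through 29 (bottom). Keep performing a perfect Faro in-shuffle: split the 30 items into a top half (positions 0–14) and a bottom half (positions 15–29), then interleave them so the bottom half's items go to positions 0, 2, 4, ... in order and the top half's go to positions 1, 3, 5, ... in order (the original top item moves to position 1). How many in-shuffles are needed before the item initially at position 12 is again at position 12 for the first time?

5

Follow position 12 under repeated in-shuffles:
12 → 25 → 20 → 10 → 21 → 12
It first returns after 5 in-shuffles.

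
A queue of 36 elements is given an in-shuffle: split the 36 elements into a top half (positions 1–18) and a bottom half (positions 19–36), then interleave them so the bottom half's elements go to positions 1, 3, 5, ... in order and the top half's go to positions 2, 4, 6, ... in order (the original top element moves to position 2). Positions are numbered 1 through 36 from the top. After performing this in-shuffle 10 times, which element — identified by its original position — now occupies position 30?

16

Work backwards from position 30, undoing one in-shuffle at a time:
30 ← 15 ← 26 ← 13 ← 25 ← 31 ← 34 ← 17 ← 27 ← 32 ← 16
So the element now at position 30 started at position 16.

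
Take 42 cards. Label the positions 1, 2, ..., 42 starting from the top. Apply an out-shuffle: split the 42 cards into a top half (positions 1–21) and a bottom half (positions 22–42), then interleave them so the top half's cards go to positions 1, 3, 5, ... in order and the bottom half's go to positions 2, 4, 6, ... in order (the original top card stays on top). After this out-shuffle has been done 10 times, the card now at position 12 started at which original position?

31

Work backwards from position 12, undoing one out-shuffle at a time:
12 ← 27 ← 14 ← 28 ← 35 ← 18 ← 30 ← 36 ← 39 ← 20 ← 31
So the card now at position 12 started at position 31.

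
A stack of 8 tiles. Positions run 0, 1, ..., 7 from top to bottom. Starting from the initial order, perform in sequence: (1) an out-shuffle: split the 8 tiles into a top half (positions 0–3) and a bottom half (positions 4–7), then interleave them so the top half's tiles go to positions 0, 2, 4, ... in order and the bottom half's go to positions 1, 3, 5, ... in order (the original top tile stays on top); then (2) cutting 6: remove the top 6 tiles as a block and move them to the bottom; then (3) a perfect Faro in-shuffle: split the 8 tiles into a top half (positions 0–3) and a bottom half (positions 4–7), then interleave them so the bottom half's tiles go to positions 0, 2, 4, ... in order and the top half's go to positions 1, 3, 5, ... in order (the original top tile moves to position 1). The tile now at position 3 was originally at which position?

Undo the operations in reverse order, starting from position 3:
  undo op 3 (in-shuffle, from top half): 3 ← 1
  undo op 2 (cut 6): 1 ← 7
  undo op 1 (out-shuffle, from bottom half): 7 ← 7
So the tile at position 3 came from original position 7.

7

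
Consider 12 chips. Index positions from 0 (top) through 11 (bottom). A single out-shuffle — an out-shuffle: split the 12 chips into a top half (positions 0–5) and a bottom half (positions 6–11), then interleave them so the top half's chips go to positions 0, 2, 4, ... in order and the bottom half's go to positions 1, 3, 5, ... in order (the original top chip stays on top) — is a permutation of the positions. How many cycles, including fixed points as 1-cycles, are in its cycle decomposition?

Trace each unvisited position around until it returns:
(0) (1 2 4 8 5 10 9 7 3 6) (11)
3 cycles in total.

3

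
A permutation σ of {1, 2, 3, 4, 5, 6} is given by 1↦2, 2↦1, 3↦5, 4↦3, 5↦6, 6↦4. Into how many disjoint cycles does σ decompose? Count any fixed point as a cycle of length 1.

2

Cycle decomposition: (1 2) (3 5 6 4).
2 cycles.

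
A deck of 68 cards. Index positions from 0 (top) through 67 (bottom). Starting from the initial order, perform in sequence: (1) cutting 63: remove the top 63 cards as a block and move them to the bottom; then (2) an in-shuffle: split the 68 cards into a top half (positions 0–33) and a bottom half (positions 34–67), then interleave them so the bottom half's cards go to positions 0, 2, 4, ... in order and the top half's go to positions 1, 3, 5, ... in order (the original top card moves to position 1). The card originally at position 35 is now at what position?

12

Track the card from position 35 forward through each operation:
  after op 1 (cut 63): 35 → 40
  after op 2 (in-shuffle): 40 → 12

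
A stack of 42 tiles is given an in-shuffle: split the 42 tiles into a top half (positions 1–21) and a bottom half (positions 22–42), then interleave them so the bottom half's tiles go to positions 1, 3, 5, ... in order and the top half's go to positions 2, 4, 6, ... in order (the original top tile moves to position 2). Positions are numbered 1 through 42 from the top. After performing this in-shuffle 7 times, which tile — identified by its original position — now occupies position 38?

5

Work backwards from position 38, undoing one in-shuffle at a time:
38 ← 19 ← 31 ← 37 ← 40 ← 20 ← 10 ← 5
So the tile now at position 38 started at position 5.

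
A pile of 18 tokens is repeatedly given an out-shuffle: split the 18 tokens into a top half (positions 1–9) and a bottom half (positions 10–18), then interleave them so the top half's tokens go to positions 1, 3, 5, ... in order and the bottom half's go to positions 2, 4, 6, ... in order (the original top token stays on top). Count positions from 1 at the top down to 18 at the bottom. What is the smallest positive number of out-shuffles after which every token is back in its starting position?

The out-shuffle permutes the 18 positions with cycle lengths [1, 1, 8, 8].
Every token is home exactly when every cycle has completed a whole number of laps, i.e. after lcm(1, 8) = 8 out-shuffles.

8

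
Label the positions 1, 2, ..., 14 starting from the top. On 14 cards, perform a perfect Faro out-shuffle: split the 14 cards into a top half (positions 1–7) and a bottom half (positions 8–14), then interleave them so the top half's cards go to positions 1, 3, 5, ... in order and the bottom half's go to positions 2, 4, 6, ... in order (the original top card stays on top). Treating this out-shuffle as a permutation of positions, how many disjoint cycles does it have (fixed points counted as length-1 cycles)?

3

Trace each unvisited position around until it returns:
(1) (2 3 5 9 4 7 ... len 12) (14)
3 cycles in total.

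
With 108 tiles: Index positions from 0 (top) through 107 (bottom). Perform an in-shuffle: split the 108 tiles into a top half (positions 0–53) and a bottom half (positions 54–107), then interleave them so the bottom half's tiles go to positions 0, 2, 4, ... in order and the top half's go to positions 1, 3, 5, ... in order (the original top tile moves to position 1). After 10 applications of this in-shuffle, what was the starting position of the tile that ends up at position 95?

Work backwards from position 95, undoing one in-shuffle at a time:
95 ← 47 ← 23 ← 11 ← 5 ← 2 ← 55 ← 27 ← 13 ← 6 ← 57
So the tile now at position 95 started at position 57.

57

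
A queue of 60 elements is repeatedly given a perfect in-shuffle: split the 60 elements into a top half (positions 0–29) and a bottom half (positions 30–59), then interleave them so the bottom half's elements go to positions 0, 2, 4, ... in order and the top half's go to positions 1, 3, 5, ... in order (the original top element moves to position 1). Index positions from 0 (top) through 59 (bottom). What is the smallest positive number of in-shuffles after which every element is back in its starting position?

The in-shuffle permutes the 60 positions with cycle lengths [60].
Every element is home exactly when every cycle has completed a whole number of laps, i.e. after lcm(60) = 60 in-shuffles.

60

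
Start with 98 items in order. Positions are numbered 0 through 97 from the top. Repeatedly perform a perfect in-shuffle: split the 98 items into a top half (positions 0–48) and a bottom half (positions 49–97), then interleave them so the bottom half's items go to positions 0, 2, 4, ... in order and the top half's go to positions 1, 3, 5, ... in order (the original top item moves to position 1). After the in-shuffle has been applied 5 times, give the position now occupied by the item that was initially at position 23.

74

Track the item's position through each in-shuffle:
23 → 47 → 95 → 92 → 86 → 74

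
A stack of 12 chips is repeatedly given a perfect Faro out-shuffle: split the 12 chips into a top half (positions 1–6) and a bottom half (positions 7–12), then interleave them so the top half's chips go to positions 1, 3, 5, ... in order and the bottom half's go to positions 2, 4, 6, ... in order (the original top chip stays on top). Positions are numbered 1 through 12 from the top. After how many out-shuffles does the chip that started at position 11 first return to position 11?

10

Follow position 11 under repeated out-shuffles:
11 → 10 → 8 → 4 → 7 → 2 → 3 → 5 → 9 → 6 → 11
It first returns after 10 out-shuffles.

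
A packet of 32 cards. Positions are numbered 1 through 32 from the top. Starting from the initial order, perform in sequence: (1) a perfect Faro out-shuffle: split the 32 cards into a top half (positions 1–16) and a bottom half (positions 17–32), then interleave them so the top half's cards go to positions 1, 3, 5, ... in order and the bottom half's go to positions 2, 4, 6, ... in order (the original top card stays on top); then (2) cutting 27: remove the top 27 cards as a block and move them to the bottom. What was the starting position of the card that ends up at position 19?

Undo the operations in reverse order, starting from position 19:
  undo op 2 (cut 27): 19 ← 14
  undo op 1 (out-shuffle, from bottom half): 14 ← 23
So the card at position 19 came from original position 23.

23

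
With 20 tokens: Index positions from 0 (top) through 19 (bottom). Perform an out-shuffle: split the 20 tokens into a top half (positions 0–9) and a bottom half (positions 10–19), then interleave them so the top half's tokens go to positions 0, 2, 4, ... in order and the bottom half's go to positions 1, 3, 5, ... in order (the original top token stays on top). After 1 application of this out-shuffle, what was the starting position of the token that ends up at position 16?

8

Work backwards from position 16, undoing one out-shuffle at a time:
16 ← 8
So the token now at position 16 started at position 8.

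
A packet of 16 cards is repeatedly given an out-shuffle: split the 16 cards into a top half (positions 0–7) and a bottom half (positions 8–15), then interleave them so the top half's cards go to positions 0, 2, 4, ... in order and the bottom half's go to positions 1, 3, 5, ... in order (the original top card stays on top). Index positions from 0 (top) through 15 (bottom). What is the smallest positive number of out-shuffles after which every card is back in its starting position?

The out-shuffle permutes the 16 positions with cycle lengths [1, 1, 2, 4, 4, 4].
Every card is home exactly when every cycle has completed a whole number of laps, i.e. after lcm(1, 2, 4) = 4 out-shuffles.

4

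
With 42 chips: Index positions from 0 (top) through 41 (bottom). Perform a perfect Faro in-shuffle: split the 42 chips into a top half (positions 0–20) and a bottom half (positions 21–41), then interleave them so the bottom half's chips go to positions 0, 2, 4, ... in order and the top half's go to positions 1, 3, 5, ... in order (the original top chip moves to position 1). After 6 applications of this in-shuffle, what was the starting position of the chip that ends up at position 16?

8

Work backwards from position 16, undoing one in-shuffle at a time:
16 ← 29 ← 14 ← 28 ← 35 ← 17 ← 8
So the chip now at position 16 started at position 8.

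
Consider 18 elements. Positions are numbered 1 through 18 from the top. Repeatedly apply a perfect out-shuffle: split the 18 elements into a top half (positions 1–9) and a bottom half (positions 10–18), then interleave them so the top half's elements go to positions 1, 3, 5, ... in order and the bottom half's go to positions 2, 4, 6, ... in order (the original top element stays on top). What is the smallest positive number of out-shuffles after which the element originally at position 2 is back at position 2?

Follow position 2 under repeated out-shuffles:
2 → 3 → 5 → 9 → 17 → 16 → 14 → 10 → 2
It first returns after 8 out-shuffles.

8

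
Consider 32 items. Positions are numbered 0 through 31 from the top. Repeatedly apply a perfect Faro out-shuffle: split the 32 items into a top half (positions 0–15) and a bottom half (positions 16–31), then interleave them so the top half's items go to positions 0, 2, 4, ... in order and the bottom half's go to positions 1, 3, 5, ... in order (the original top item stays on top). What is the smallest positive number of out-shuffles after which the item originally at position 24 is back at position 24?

Follow position 24 under repeated out-shuffles:
24 → 17 → 3 → 6 → 12 → 24
It first returns after 5 out-shuffles.

5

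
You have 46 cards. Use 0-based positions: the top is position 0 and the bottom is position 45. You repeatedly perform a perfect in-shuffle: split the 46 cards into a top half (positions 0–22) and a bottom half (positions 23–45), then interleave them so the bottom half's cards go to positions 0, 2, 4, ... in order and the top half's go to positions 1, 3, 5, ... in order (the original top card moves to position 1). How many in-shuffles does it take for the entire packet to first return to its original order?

The in-shuffle permutes the 46 positions with cycle lengths [23, 23].
Every card is home exactly when every cycle has completed a whole number of laps, i.e. after lcm(23) = 23 in-shuffles.

23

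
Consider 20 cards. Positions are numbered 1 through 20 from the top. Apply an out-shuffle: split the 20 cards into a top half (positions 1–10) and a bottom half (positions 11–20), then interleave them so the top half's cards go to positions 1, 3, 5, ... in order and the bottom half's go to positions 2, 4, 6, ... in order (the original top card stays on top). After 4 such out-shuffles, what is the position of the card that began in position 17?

10

Track the card's position through each out-shuffle:
17 → 14 → 8 → 15 → 10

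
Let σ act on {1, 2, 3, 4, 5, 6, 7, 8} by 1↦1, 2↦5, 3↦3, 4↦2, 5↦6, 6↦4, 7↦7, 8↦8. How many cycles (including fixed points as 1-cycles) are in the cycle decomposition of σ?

5

Cycle decomposition: (1) (2 5 6 4) (3) (7) (8).
5 cycles.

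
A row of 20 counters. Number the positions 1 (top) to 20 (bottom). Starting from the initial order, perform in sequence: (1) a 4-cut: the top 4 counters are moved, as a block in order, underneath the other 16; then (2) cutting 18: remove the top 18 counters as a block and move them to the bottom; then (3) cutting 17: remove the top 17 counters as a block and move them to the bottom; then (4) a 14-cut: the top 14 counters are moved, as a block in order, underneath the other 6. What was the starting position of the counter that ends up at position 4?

Undo the operations in reverse order, starting from position 4:
  undo op 4 (cut 14): 4 ← 18
  undo op 3 (cut 17): 18 ← 15
  undo op 2 (cut 18): 15 ← 13
  undo op 1 (cut 4): 13 ← 17
So the counter at position 4 came from original position 17.

17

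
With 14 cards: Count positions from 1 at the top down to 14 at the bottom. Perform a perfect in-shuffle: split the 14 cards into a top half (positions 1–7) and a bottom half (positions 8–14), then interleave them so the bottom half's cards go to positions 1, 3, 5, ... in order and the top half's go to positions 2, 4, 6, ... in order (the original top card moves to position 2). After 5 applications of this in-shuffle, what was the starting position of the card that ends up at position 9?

12

Work backwards from position 9, undoing one in-shuffle at a time:
9 ← 12 ← 6 ← 3 ← 9 ← 12
So the card now at position 9 started at position 12.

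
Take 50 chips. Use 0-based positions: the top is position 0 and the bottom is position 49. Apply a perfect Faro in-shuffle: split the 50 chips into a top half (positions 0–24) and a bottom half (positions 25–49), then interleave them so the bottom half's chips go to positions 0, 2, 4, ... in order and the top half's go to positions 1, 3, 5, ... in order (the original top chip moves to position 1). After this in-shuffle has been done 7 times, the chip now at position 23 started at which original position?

Work backwards from position 23, undoing one in-shuffle at a time:
23 ← 11 ← 5 ← 2 ← 26 ← 38 ← 44 ← 47
So the chip now at position 23 started at position 47.

47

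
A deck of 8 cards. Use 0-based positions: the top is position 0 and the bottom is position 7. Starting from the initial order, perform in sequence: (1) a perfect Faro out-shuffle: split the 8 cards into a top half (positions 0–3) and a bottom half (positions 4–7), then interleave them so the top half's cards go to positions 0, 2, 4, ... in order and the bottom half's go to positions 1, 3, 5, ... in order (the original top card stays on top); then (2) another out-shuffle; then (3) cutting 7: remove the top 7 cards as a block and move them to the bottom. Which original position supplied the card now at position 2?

2

Undo the operations in reverse order, starting from position 2:
  undo op 3 (cut 7): 2 ← 1
  undo op 2 (out-shuffle, from bottom half): 1 ← 4
  undo op 1 (out-shuffle, from top half): 4 ← 2
So the card at position 2 came from original position 2.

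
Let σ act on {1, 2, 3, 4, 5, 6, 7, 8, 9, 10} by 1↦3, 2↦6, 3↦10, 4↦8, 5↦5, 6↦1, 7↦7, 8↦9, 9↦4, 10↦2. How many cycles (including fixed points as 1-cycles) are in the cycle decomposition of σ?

Cycle decomposition: (1 3 10 2 6) (4 8 9) (5) (7).
4 cycles.

4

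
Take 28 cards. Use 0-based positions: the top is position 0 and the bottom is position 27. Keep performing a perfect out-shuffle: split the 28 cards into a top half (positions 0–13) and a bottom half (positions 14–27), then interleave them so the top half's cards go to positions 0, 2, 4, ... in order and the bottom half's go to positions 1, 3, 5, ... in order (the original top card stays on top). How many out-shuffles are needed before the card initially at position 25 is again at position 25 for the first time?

Follow position 25 under repeated out-shuffles:
25 → 23 → 19 → 11 → 22 → 17 → 7 → 14 → 1 → 2 → 4 → 8 → 16 → 5 → 10 → 20 → 13 → 26 → 25
It first returns after 18 out-shuffles.

18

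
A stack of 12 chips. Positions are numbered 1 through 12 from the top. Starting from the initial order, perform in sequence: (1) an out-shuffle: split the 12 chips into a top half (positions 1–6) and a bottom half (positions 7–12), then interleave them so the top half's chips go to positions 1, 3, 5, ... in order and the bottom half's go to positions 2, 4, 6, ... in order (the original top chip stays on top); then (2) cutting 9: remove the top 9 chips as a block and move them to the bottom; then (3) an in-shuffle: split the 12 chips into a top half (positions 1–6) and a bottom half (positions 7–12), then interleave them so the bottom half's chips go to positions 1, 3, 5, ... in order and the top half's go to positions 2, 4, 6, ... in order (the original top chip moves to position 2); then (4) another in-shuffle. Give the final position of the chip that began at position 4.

1

Track the chip from position 4 forward through each operation:
  after op 1 (out-shuffle): 4 → 7
  after op 2 (cut 9): 7 → 10
  after op 3 (in-shuffle): 10 → 7
  after op 4 (in-shuffle): 7 → 1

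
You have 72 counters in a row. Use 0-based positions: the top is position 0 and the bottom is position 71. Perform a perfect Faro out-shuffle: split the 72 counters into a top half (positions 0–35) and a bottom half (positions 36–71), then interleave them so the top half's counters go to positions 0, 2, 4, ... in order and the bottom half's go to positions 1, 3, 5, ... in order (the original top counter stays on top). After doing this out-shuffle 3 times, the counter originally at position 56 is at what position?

Track the counter's position through each out-shuffle:
56 → 41 → 11 → 22

22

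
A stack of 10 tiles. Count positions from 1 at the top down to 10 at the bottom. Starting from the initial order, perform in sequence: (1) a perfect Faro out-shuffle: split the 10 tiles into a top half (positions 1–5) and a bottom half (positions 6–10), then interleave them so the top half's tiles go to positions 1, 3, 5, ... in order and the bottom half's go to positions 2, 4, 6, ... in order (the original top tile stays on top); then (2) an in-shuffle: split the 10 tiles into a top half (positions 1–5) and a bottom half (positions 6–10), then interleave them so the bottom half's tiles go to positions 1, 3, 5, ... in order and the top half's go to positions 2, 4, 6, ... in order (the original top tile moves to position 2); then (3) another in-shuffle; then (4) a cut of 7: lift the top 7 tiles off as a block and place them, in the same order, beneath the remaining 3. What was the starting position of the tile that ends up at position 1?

6

Undo the operations in reverse order, starting from position 1:
  undo op 4 (cut 7): 1 ← 8
  undo op 3 (in-shuffle, from top half): 8 ← 4
  undo op 2 (in-shuffle, from top half): 4 ← 2
  undo op 1 (out-shuffle, from bottom half): 2 ← 6
So the tile at position 1 came from original position 6.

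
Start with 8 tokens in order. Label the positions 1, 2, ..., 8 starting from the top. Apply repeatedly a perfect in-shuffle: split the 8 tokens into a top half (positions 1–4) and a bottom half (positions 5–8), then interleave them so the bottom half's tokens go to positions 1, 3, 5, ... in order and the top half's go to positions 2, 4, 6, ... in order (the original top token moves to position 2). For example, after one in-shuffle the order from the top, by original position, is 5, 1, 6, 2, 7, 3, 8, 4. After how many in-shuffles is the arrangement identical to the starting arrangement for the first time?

The in-shuffle permutes the 8 positions with cycle lengths [2, 6].
Every token is home exactly when every cycle has completed a whole number of laps, i.e. after lcm(2, 6) = 6 in-shuffles.

6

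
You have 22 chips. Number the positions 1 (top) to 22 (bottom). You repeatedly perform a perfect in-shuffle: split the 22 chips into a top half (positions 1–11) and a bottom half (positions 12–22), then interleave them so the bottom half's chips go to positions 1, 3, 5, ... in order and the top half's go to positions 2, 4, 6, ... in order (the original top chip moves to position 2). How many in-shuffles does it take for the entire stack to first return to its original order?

The in-shuffle permutes the 22 positions with cycle lengths [11, 11].
Every chip is home exactly when every cycle has completed a whole number of laps, i.e. after lcm(11) = 11 in-shuffles.

11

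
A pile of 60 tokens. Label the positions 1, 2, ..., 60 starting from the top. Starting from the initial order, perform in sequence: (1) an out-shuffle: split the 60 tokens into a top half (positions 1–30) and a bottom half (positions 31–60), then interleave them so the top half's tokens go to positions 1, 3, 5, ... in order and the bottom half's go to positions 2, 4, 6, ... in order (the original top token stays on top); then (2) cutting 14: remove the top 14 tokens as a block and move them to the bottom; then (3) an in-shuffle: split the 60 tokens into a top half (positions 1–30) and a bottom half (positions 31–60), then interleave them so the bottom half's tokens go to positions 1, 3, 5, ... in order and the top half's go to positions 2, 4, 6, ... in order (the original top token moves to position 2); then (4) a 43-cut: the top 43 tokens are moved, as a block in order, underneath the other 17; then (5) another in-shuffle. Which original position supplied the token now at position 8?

Undo the operations in reverse order, starting from position 8:
  undo op 5 (in-shuffle, from top half): 8 ← 4
  undo op 4 (cut 43): 4 ← 47
  undo op 3 (in-shuffle, from bottom half): 47 ← 54
  undo op 2 (cut 14): 54 ← 8
  undo op 1 (out-shuffle, from bottom half): 8 ← 34
So the token at position 8 came from original position 34.

34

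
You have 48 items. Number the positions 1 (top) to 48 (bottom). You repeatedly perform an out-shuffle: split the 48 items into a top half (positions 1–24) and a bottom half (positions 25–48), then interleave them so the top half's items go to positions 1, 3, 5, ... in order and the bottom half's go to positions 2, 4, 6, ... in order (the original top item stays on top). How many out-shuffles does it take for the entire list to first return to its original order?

The out-shuffle permutes the 48 positions with cycle lengths [1, 1, 23, 23].
Every item is home exactly when every cycle has completed a whole number of laps, i.e. after lcm(1, 23) = 23 out-shuffles.

23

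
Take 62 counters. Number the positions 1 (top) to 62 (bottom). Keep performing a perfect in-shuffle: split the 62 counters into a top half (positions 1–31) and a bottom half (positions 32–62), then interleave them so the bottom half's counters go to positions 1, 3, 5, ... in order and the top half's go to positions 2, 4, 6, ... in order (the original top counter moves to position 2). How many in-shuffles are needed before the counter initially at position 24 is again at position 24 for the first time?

Follow position 24 under repeated in-shuffles:
24 → 48 → 33 → 3 → 6 → 12 → 24
It first returns after 6 in-shuffles.

6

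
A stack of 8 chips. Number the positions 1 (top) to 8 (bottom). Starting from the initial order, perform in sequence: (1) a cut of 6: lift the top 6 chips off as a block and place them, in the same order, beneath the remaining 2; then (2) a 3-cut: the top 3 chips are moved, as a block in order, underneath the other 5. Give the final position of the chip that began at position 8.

7

Track the chip from position 8 forward through each operation:
  after op 1 (cut 6): 8 → 2
  after op 2 (cut 3): 2 → 7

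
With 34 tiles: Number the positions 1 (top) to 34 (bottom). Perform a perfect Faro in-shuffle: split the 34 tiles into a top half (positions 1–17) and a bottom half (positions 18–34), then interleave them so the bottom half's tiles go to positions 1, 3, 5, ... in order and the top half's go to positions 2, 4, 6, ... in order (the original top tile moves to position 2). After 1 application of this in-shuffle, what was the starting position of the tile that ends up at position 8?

Work backwards from position 8, undoing one in-shuffle at a time:
8 ← 4
So the tile now at position 8 started at position 4.

4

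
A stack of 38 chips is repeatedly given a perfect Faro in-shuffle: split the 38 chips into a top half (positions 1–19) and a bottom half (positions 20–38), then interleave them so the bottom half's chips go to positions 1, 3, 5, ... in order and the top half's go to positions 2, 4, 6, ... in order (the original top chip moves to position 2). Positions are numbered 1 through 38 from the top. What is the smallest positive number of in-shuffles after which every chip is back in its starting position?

12

The in-shuffle permutes the 38 positions with cycle lengths [2, 12, 12, 12].
Every chip is home exactly when every cycle has completed a whole number of laps, i.e. after lcm(2, 12) = 12 in-shuffles.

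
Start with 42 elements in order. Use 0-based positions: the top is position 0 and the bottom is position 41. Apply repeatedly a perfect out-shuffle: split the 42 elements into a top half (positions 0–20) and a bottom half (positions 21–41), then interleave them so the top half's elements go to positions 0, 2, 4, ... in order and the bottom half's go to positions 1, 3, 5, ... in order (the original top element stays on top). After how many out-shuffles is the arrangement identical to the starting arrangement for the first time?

20

The out-shuffle permutes the 42 positions with cycle lengths [1, 1, 20, 20].
Every element is home exactly when every cycle has completed a whole number of laps, i.e. after lcm(1, 20) = 20 out-shuffles.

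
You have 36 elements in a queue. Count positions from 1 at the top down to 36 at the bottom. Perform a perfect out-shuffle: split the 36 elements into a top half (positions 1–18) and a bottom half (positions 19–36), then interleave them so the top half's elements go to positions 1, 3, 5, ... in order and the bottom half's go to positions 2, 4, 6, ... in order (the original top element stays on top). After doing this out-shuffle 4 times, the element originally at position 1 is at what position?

Position 1 is a fixed point of every out-shuffle, so the element never moves.

1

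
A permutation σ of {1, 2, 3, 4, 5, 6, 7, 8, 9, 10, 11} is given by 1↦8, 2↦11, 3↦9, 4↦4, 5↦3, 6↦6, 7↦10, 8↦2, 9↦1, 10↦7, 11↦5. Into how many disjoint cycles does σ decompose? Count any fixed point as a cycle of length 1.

Cycle decomposition: (1 8 2 11 5 3 9) (4) (6) (7 10).
4 cycles.

4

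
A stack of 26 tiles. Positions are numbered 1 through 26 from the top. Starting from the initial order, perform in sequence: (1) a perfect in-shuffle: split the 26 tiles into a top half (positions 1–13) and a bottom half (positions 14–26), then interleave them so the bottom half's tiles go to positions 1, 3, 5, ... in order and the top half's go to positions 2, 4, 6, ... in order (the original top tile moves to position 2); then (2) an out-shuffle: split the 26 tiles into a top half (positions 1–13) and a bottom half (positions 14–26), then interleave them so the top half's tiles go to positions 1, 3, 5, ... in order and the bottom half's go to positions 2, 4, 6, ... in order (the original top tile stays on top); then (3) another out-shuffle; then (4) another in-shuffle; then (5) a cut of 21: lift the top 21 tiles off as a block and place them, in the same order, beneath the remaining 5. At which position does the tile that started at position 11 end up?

Track the tile from position 11 forward through each operation:
  after op 1 (in-shuffle): 11 → 22
  after op 2 (out-shuffle): 22 → 18
  after op 3 (out-shuffle): 18 → 10
  after op 4 (in-shuffle): 10 → 20
  after op 5 (cut 21): 20 → 25

25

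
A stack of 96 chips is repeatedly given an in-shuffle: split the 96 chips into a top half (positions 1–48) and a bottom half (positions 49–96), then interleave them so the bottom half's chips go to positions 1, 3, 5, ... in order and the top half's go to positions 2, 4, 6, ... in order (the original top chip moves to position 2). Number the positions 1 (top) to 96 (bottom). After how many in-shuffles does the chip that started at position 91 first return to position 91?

Follow position 91 under repeated in-shuffles:
91 → 85 → 73 → 49 → 1 → 2 → 4 → 8 → ... → 91 (length 48)
It first returns after 48 in-shuffles.

48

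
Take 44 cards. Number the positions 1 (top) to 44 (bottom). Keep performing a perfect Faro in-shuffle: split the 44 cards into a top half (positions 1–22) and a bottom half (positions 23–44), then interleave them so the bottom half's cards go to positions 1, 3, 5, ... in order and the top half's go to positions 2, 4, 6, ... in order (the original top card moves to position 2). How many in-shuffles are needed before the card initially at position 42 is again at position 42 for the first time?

4

Follow position 42 under repeated in-shuffles:
42 → 39 → 33 → 21 → 42
It first returns after 4 in-shuffles.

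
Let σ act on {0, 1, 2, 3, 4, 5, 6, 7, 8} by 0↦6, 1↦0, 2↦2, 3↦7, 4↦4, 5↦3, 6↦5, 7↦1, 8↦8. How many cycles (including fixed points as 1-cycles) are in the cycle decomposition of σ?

4

Cycle decomposition: (0 6 5 3 7 1) (2) (4) (8).
4 cycles.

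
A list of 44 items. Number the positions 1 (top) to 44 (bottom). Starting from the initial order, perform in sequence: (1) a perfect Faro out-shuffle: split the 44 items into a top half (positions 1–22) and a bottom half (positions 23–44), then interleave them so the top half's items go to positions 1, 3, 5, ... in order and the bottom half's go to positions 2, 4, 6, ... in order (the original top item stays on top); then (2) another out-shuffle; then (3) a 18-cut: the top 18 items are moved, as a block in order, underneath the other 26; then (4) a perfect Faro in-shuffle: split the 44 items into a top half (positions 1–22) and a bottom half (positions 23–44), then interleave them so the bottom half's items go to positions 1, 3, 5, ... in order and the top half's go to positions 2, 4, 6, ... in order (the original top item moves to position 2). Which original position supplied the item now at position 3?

22

Undo the operations in reverse order, starting from position 3:
  undo op 4 (in-shuffle, from bottom half): 3 ← 24
  undo op 3 (cut 18): 24 ← 42
  undo op 2 (out-shuffle, from bottom half): 42 ← 43
  undo op 1 (out-shuffle, from top half): 43 ← 22
So the item at position 3 came from original position 22.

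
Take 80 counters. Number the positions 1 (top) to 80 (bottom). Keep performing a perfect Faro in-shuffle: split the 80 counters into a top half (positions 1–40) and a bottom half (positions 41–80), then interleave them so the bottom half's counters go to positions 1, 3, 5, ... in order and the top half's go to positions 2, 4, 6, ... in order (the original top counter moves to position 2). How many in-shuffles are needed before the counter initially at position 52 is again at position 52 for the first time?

54

Follow position 52 under repeated in-shuffles:
52 → 23 → 46 → 11 → 22 → 44 → 7 → 14 → ... → 52 (length 54)
It first returns after 54 in-shuffles.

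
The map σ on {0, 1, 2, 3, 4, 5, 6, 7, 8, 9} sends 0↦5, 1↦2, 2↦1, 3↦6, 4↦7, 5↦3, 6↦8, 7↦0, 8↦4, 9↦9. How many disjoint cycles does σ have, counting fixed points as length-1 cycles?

3

Cycle decomposition: (0 5 3 6 8 4 7) (1 2) (9).
3 cycles.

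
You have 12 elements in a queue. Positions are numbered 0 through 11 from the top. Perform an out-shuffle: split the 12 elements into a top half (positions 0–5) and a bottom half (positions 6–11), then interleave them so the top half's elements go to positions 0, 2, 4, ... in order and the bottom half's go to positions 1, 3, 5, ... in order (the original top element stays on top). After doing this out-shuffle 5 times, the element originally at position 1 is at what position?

10

Track the element's position through each out-shuffle:
1 → 2 → 4 → 8 → 5 → 10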